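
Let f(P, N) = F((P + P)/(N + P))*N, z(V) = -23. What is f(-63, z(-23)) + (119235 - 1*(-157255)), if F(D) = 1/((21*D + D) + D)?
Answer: 17418827/63 ≈ 2.7649e+5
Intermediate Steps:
F(D) = 1/(23*D) (F(D) = 1/(22*D + D) = 1/(23*D))
f(P, N) = N*(N + P)/(46*P) (f(P, N) = (1/(23*(((P + P)/(N + P)))))*N = (1/(23*(((2*P)/(N + P)))))*N = (1/(23*((2*P/(N + P)))))*N = (((N + P)/(2*P))/23)*N = ((N + P)/(46*P))*N = N*(N + P)/(46*P))
f(-63, z(-23)) + (119235 - 1*(-157255)) = (1/46)*(-23)*(-23 - 63)/(-63) + (119235 - 1*(-157255)) = (1/46)*(-23)*(-1/63)*(-86) + (119235 + 157255) = -43/63 + 276490 = 17418827/63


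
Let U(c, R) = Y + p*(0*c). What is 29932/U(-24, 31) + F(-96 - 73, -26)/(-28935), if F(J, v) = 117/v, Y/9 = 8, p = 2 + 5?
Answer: 12028927/28935 ≈ 415.72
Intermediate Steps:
p = 7
Y = 72 (Y = 9*8 = 72)
U(c, R) = 72 (U(c, R) = 72 + 7*(0*c) = 72 + 7*0 = 72 + 0 = 72)
29932/U(-24, 31) + F(-96 - 73, -26)/(-28935) = 29932/72 + (117/(-26))/(-28935) = 29932*(1/72) + (117*(-1/26))*(-1/28935) = 7483/18 - 9/2*(-1/28935) = 7483/18 + 1/6430 = 12028927/28935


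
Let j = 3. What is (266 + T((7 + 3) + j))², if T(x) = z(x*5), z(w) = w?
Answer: 109561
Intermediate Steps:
T(x) = 5*x (T(x) = x*5 = 5*x)
(266 + T((7 + 3) + j))² = (266 + 5*((7 + 3) + 3))² = (266 + 5*(10 + 3))² = (266 + 5*13)² = (266 + 65)² = 331² = 109561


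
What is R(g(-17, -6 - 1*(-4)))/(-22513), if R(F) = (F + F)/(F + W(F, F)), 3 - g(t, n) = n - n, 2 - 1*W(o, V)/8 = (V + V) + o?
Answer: 6/1193189 ≈ 5.0285e-6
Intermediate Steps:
W(o, V) = 16 - 16*V - 8*o (W(o, V) = 16 - 8*((V + V) + o) = 16 - 8*(2*V + o) = 16 - 8*(o + 2*V) = 16 + (-16*V - 8*o) = 16 - 16*V - 8*o)
g(t, n) = 3 (g(t, n) = 3 - (n - n) = 3 - 1*0 = 3 + 0 = 3)
R(F) = 2*F/(16 - 23*F) (R(F) = (F + F)/(F + (16 - 16*F - 8*F)) = (2*F)/(F + (16 - 24*F)) = (2*F)/(16 - 23*F) = 2*F/(16 - 23*F))
R(g(-17, -6 - 1*(-4)))/(-22513) = -2*3/(-16 + 23*3)/(-22513) = -2*3/(-16 + 69)*(-1/22513) = -2*3/53*(-1/22513) = -2*3*1/53*(-1/22513) = -6/53*(-1/22513) = 6/1193189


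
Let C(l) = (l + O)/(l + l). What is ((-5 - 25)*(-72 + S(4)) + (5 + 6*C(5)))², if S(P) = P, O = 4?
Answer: 105103504/25 ≈ 4.2041e+6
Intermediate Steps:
C(l) = (4 + l)/(2*l) (C(l) = (l + 4)/(l + l) = (4 + l)/((2*l)) = (4 + l)*(1/(2*l)) = (4 + l)/(2*l))
((-5 - 25)*(-72 + S(4)) + (5 + 6*C(5)))² = ((-5 - 25)*(-72 + 4) + (5 + 6*((½)*(4 + 5)/5)))² = (-30*(-68) + (5 + 6*((½)*(⅕)*9)))² = (2040 + (5 + 6*(9/10)))² = (2040 + (5 + 27/5))² = (2040 + 52/5)² = (10252/5)² = 105103504/25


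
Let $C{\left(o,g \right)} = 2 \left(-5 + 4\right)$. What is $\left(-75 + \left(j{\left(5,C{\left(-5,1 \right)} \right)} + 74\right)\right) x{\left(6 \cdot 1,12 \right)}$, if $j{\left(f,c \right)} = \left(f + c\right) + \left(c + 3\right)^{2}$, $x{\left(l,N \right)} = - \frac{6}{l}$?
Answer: $-3$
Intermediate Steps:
$C{\left(o,g \right)} = -2$ ($C{\left(o,g \right)} = 2 \left(-1\right) = -2$)
$j{\left(f,c \right)} = c + f + \left(3 + c\right)^{2}$ ($j{\left(f,c \right)} = \left(c + f\right) + \left(3 + c\right)^{2} = c + f + \left(3 + c\right)^{2}$)
$\left(-75 + \left(j{\left(5,C{\left(-5,1 \right)} \right)} + 74\right)\right) x{\left(6 \cdot 1,12 \right)} = \left(-75 + \left(\left(-2 + 5 + \left(3 - 2\right)^{2}\right) + 74\right)\right) \left(- \frac{6}{6 \cdot 1}\right) = \left(-75 + \left(\left(-2 + 5 + 1^{2}\right) + 74\right)\right) \left(- \frac{6}{6}\right) = \left(-75 + \left(\left(-2 + 5 + 1\right) + 74\right)\right) \left(\left(-6\right) \frac{1}{6}\right) = \left(-75 + \left(4 + 74\right)\right) \left(-1\right) = \left(-75 + 78\right) \left(-1\right) = 3 \left(-1\right) = -3$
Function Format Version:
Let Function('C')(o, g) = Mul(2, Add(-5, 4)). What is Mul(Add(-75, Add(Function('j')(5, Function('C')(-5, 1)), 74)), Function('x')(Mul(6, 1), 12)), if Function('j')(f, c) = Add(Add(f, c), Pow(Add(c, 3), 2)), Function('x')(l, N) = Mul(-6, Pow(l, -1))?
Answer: -3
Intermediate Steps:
Function('C')(o, g) = -2 (Function('C')(o, g) = Mul(2, -1) = -2)
Function('j')(f, c) = Add(c, f, Pow(Add(3, c), 2)) (Function('j')(f, c) = Add(Add(c, f), Pow(Add(3, c), 2)) = Add(c, f, Pow(Add(3, c), 2)))
Mul(Add(-75, Add(Function('j')(5, Function('C')(-5, 1)), 74)), Function('x')(Mul(6, 1), 12)) = Mul(Add(-75, Add(Add(-2, 5, Pow(Add(3, -2), 2)), 74)), Mul(-6, Pow(Mul(6, 1), -1))) = Mul(Add(-75, Add(Add(-2, 5, Pow(1, 2)), 74)), Mul(-6, Pow(6, -1))) = Mul(Add(-75, Add(Add(-2, 5, 1), 74)), Mul(-6, Rational(1, 6))) = Mul(Add(-75, Add(4, 74)), -1) = Mul(Add(-75, 78), -1) = Mul(3, -1) = -3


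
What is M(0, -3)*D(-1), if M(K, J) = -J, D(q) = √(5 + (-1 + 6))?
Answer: 3*√10 ≈ 9.4868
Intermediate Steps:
D(q) = √10 (D(q) = √(5 + 5) = √10)
M(0, -3)*D(-1) = (-1*(-3))*√10 = 3*√10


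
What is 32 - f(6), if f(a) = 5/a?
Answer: 187/6 ≈ 31.167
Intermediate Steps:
32 - f(6) = 32 - 5/6 = 187/6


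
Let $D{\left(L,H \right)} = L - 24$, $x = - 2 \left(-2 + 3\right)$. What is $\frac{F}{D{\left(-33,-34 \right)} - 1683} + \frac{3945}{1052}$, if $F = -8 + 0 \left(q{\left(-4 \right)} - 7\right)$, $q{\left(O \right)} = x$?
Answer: $\frac{6533}{1740} \approx 3.7546$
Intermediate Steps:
$x = -2$ ($x = \left(-2\right) 1 = -2$)
$q{\left(O \right)} = -2$
$D{\left(L,H \right)} = -24 + L$
$F = -8$ ($F = -8 + 0 \left(-2 - 7\right) = -8 + 0 \left(-9\right) = -8 + 0 = -8$)
$\frac{F}{D{\left(-33,-34 \right)} - 1683} + \frac{3945}{1052} = - \frac{8}{\left(-24 - 33\right) - 1683} + \frac{3945}{1052} = - \frac{8}{-57 - 1683} + 3945 \cdot \frac{1}{1052} = - \frac{8}{-1740} + \frac{15}{4} = \left(-8\right) \left(- \frac{1}{1740}\right) + \frac{15}{4} = \frac{2}{435} + \frac{15}{4} = \frac{6533}{1740}$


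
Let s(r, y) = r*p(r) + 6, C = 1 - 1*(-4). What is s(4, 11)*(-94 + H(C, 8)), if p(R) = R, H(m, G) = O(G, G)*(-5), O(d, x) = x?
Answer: -2948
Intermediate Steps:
C = 5 (C = 1 + 4 = 5)
H(m, G) = -5*G (H(m, G) = G*(-5) = -5*G)
s(r, y) = 6 + r² (s(r, y) = r*r + 6 = r² + 6 = 6 + r²)
s(4, 11)*(-94 + H(C, 8)) = (6 + 4²)*(-94 - 5*8) = (6 + 16)*(-94 - 40) = 22*(-134) = -2948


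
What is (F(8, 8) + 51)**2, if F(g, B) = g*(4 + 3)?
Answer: 11449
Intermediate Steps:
F(g, B) = 7*g (F(g, B) = g*7 = 7*g)
(F(8, 8) + 51)**2 = (7*8 + 51)**2 = (56 + 51)**2 = 107**2 = 11449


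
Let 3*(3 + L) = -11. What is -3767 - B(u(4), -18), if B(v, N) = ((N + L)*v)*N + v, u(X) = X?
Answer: -5547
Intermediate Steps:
L = -20/3 (L = -3 + (1/3)*(-11) = -3 - 11/3 = -20/3 ≈ -6.6667)
B(v, N) = v + N*v*(-20/3 + N) (B(v, N) = ((N - 20/3)*v)*N + v = ((-20/3 + N)*v)*N + v = (v*(-20/3 + N))*N + v = N*v*(-20/3 + N) + v = v + N*v*(-20/3 + N))
-3767 - B(u(4), -18) = -3767 - 4*(3 - 20*(-18) + 3*(-18)**2)/3 = -3767 - 4*(3 + 360 + 3*324)/3 = -3767 - 4*(3 + 360 + 972)/3 = -3767 - 4*1335/3 = -3767 - 1*1780 = -3767 - 1780 = -5547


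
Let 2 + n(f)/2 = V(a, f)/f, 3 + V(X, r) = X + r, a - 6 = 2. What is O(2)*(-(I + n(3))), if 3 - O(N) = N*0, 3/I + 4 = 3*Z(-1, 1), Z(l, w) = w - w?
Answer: -7/4 ≈ -1.7500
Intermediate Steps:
a = 8 (a = 6 + 2 = 8)
V(X, r) = -3 + X + r (V(X, r) = -3 + (X + r) = -3 + X + r)
Z(l, w) = 0
n(f) = -4 + 2*(5 + f)/f (n(f) = -4 + 2*((-3 + 8 + f)/f) = -4 + 2*((5 + f)/f) = -4 + 2*(5 + f)/f)
I = -¾ (I = 3/(-4 + 3*0) = 3/(-4 + 0) = 3/(-4) = 3*(-¼) = -¾ ≈ -0.75000)
O(N) = 3 (O(N) = 3 - N*0 = 3 - 1*0 = 3 + 0 = 3)
O(2)*(-(I + n(3))) = 3*(-(-¾ + (-2 + 10/3))) = 3*(-(-¾ + 4/3)) = 3*(-1*7/12) = 3*(-7/12) = -7/4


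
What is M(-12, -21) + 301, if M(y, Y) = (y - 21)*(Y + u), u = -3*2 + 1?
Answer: 1159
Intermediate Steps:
u = -5 (u = -6 + 1 = -5)
M(y, Y) = (-21 + y)*(-5 + Y) (M(y, Y) = (y - 21)*(Y - 5) = (-21 + y)*(-5 + Y))
M(-12, -21) + 301 = (105 - 21*(-21) - 5*(-12) - 21*(-12)) + 301 = (105 + 441 + 60 + 252) + 301 = 858 + 301 = 1159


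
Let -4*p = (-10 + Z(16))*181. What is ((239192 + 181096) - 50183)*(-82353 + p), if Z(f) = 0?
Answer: -60623569105/2 ≈ -3.0312e+10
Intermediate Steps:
p = 905/2 (p = -(-10 + 0)*181/4 = -(-5)*181/2 = -1/4*(-1810) = 905/2 ≈ 452.50)
((239192 + 181096) - 50183)*(-82353 + p) = ((239192 + 181096) - 50183)*(-82353 + 905/2) = (420288 - 50183)*(-163801/2) = 370105*(-163801/2) = -60623569105/2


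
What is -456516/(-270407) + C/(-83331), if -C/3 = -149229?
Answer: -9223973757/2503698413 ≈ -3.6841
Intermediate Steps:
C = 447687 (C = -3*(-149229) = 447687)
-456516/(-270407) + C/(-83331) = -456516/(-270407) + 447687/(-83331) = -456516*(-1/270407) + 447687*(-1/83331) = 456516/270407 - 49743/9259 = -9223973757/2503698413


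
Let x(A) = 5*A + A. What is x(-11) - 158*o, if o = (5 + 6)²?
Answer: -19184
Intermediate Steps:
x(A) = 6*A
o = 121 (o = 11² = 121)
x(-11) - 158*o = 6*(-11) - 158*121 = -66 - 19118 = -19184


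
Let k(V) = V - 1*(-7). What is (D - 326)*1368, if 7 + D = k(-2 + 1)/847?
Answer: -385837560/847 ≈ -4.5553e+5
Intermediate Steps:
k(V) = 7 + V (k(V) = V + 7 = 7 + V)
D = -5923/847 (D = -7 + (7 + (-2 + 1))/847 = -7 + (7 - 1)*(1/847) = -7 + 6*(1/847) = -7 + 6/847 = -5923/847 ≈ -6.9929)
(D - 326)*1368 = (-5923/847 - 326)*1368 = -282045/847*1368 = -385837560/847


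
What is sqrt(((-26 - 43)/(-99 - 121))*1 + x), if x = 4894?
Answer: sqrt(59221195)/110 ≈ 69.959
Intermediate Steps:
sqrt(((-26 - 43)/(-99 - 121))*1 + x) = sqrt(((-26 - 43)/(-99 - 121))*1 + 4894) = sqrt(-69/(-220)*1 + 4894) = sqrt(-69*(-1/220)*1 + 4894) = sqrt((69/220)*1 + 4894) = sqrt(69/220 + 4894) = sqrt(1076749/220) = sqrt(59221195)/110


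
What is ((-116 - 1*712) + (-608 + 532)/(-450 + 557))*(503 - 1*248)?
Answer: -22611360/107 ≈ -2.1132e+5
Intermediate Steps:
((-116 - 1*712) + (-608 + 532)/(-450 + 557))*(503 - 1*248) = ((-116 - 712) - 76/107)*(503 - 248) = (-828 - 76*1/107)*255 = (-828 - 76/107)*255 = -88672/107*255 = -22611360/107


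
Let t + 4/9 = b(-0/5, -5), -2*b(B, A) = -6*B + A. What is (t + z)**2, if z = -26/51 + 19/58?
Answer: 69089344/19686969 ≈ 3.5094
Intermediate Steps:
b(B, A) = 3*B - A/2 (b(B, A) = -(-6*B + A)/2 = -(A - 6*B)/2 = 3*B - A/2)
t = 37/18 (t = -4/9 + (3*(-0/5) - 1/2*(-5)) = -4/9 + (3*(-0/5) + 5/2) = -4/9 + (3*(-2*0) + 5/2) = -4/9 + (3*0 + 5/2) = -4/9 + (0 + 5/2) = -4/9 + 5/2 = 37/18 ≈ 2.0556)
z = -539/2958 (z = -26*1/51 + 19*(1/58) = -26/51 + 19/58 = -539/2958 ≈ -0.18222)
(t + z)**2 = (37/18 - 539/2958)**2 = (8312/4437)**2 = 69089344/19686969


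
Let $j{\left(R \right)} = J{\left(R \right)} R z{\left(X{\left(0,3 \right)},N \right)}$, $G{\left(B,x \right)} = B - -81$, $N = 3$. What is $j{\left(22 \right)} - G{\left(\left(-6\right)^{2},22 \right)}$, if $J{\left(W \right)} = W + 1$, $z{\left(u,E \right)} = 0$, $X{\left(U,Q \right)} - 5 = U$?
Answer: $-117$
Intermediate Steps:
$X{\left(U,Q \right)} = 5 + U$
$G{\left(B,x \right)} = 81 + B$ ($G{\left(B,x \right)} = B + 81 = 81 + B$)
$J{\left(W \right)} = 1 + W$
$j{\left(R \right)} = 0$ ($j{\left(R \right)} = \left(1 + R\right) R 0 = R \left(1 + R\right) 0 = 0$)
$j{\left(22 \right)} - G{\left(\left(-6\right)^{2},22 \right)} = 0 - \left(81 + \left(-6\right)^{2}\right) = 0 - \left(81 + 36\right) = 0 - 117 = -117$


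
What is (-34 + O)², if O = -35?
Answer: 4761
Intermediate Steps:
(-34 + O)² = (-34 - 35)² = (-69)² = 4761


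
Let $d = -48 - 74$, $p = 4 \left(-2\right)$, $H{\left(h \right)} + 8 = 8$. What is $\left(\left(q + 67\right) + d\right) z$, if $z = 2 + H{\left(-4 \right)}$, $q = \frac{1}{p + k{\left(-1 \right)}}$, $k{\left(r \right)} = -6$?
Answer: $- \frac{771}{7} \approx -110.14$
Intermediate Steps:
$H{\left(h \right)} = 0$ ($H{\left(h \right)} = -8 + 8 = 0$)
$p = -8$
$q = - \frac{1}{14}$ ($q = \frac{1}{-8 - 6} = \frac{1}{-14} = - \frac{1}{14} \approx -0.071429$)
$z = 2$ ($z = 2 + 0 = 2$)
$d = -122$
$\left(\left(q + 67\right) + d\right) z = \left(\left(- \frac{1}{14} + 67\right) - 122\right) 2 = \left(\frac{937}{14} - 122\right) 2 = \left(- \frac{771}{14}\right) 2 = - \frac{771}{7}$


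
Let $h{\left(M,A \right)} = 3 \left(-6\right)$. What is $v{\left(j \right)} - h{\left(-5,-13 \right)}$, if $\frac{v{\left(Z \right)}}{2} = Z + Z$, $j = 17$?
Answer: $86$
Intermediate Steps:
$h{\left(M,A \right)} = -18$
$v{\left(Z \right)} = 4 Z$ ($v{\left(Z \right)} = 2 \left(Z + Z\right) = 2 \cdot 2 Z = 4 Z$)
$v{\left(j \right)} - h{\left(-5,-13 \right)} = 4 \cdot 17 - -18 = 68 + 18 = 86$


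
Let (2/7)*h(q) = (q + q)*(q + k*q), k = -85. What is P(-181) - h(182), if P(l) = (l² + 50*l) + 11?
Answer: 19500634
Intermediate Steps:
P(l) = 11 + l² + 50*l
h(q) = -588*q² (h(q) = 7*((q + q)*(q - 85*q))/2 = 7*((2*q)*(-84*q))/2 = 7*(-168*q²)/2 = -588*q²)
P(-181) - h(182) = (11 + (-181)² + 50*(-181)) - (-588)*182² = (11 + 32761 - 9050) - (-588)*33124 = 23722 - 1*(-19476912) = 23722 + 19476912 = 19500634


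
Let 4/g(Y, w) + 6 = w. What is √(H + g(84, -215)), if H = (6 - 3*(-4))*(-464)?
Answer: 2*I*√101980229/221 ≈ 91.389*I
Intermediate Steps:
g(Y, w) = 4/(-6 + w)
H = -8352 (H = (6 + 12)*(-464) = 18*(-464) = -8352)
√(H + g(84, -215)) = √(-8352 + 4/(-6 - 215)) = √(-8352 + 4/(-221)) = √(-8352 + 4*(-1/221)) = √(-8352 - 4/221) = √(-1845796/221) = 2*I*√101980229/221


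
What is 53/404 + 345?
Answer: 139433/404 ≈ 345.13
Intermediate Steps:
53/404 + 345 = 139433/404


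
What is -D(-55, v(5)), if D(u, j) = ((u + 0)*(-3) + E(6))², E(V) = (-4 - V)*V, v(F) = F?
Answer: -11025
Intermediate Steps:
E(V) = V*(-4 - V)
D(u, j) = (-60 - 3*u)² (D(u, j) = ((u + 0)*(-3) - 1*6*(4 + 6))² = (u*(-3) - 1*6*10)² = (-3*u - 60)² = (-60 - 3*u)²)
-D(-55, v(5)) = -9*(20 - 55)² = -9*(-35)² = -9*1225 = -1*11025 = -11025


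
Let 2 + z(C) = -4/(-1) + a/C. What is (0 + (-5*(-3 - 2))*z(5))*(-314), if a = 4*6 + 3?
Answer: -58090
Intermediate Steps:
a = 27 (a = 24 + 3 = 27)
z(C) = 2 + 27/C (z(C) = -2 + (-4/(-1) + 27/C) = -2 + (-4*(-1) + 27/C) = -2 + (4 + 27/C) = 2 + 27/C)
(0 + (-5*(-3 - 2))*z(5))*(-314) = (0 + (-5*(-3 - 2))*(2 + 27/5))*(-314) = (0 + (-5*(-5))*(2 + 27*(1/5)))*(-314) = (0 + 25*(2 + 27/5))*(-314) = (0 + 25*(37/5))*(-314) = (0 + 185)*(-314) = 185*(-314) = -58090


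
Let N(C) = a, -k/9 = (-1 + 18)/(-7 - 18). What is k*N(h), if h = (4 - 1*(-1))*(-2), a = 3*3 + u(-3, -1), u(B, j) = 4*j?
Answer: 153/5 ≈ 30.600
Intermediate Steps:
k = 153/25 (k = -9*(-1 + 18)/(-7 - 18) = -153/(-25) = -153*(-1)/25 = -9*(-17/25) = 153/25 ≈ 6.1200)
a = 5 (a = 3*3 + 4*(-1) = 9 - 4 = 5)
h = -10 (h = (4 + 1)*(-2) = 5*(-2) = -10)
N(C) = 5
k*N(h) = (153/25)*5 = 153/5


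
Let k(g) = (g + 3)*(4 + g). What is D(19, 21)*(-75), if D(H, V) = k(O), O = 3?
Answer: -3150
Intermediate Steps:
k(g) = (3 + g)*(4 + g)
D(H, V) = 42 (D(H, V) = 12 + 3² + 7*3 = 12 + 9 + 21 = 42)
D(19, 21)*(-75) = 42*(-75) = -3150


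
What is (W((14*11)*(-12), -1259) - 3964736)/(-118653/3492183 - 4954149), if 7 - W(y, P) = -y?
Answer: 4617337589197/5766931678640 ≈ 0.80066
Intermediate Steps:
W(y, P) = 7 + y (W(y, P) = 7 - (-1)*y = 7 + y)
(W((14*11)*(-12), -1259) - 3964736)/(-118653/3492183 - 4954149) = ((7 + (14*11)*(-12)) - 3964736)/(-118653/3492183 - 4954149) = ((7 + 154*(-12)) - 3964736)/(-118653*1/3492183 - 4954149) = ((7 - 1848) - 3964736)/(-39551/1164061 - 4954149) = (-1841 - 3964736)/(-5766931678640/1164061) = -3966577*(-1164061/5766931678640) = 4617337589197/5766931678640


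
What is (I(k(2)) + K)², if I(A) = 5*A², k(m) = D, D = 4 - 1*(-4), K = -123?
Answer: 38809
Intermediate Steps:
D = 8 (D = 4 + 4 = 8)
k(m) = 8
(I(k(2)) + K)² = (5*8² - 123)² = (5*64 - 123)² = (320 - 123)² = 197² = 38809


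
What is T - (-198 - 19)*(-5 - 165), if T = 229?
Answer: -36661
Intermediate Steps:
T - (-198 - 19)*(-5 - 165) = 229 - (-198 - 19)*(-5 - 165) = 229 - (-217)*(-170) = 229 - 1*36890 = 229 - 36890 = -36661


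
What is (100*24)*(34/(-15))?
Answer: -5440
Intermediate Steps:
(100*24)*(34/(-15)) = 2400*(34*(-1/15)) = 2400*(-34/15) = -5440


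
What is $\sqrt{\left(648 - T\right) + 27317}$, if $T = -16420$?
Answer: $\sqrt{44385} \approx 210.68$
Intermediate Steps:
$\sqrt{\left(648 - T\right) + 27317} = \sqrt{\left(648 - -16420\right) + 27317} = \sqrt{\left(648 + 16420\right) + 27317} = \sqrt{17068 + 27317} = \sqrt{44385}$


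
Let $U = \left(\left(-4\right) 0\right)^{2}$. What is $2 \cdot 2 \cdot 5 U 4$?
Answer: $0$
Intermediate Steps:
$U = 0$ ($U = 0^{2} = 0$)
$2 \cdot 2 \cdot 5 U 4 = 2 \cdot 2 \cdot 5 \cdot 0 \cdot 4 = 4 \cdot 5 \cdot 0 \cdot 4 = 20 \cdot 0 \cdot 4 = 0 \cdot 4 = 0$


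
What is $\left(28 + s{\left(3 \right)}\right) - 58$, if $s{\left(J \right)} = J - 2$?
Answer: $-29$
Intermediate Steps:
$s{\left(J \right)} = -2 + J$
$\left(28 + s{\left(3 \right)}\right) - 58 = \left(28 + \left(-2 + 3\right)\right) - 58 = \left(28 + 1\right) - 58 = 29 - 58 = -29$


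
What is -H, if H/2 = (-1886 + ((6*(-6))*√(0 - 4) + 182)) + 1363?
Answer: 682 + 144*I ≈ 682.0 + 144.0*I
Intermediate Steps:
H = -682 - 144*I (H = 2*((-1886 + ((6*(-6))*√(0 - 4) + 182)) + 1363) = 2*((-1886 + (-72*I + 182)) + 1363) = 2*((-1886 + (182 - 72*I)) + 1363) = 2*((-1704 - 72*I) + 1363) = 2*(-341 - 72*I) = -682 - 144*I ≈ -682.0 - 144.0*I)
-H = -(-682 - 144*I) = 682 + 144*I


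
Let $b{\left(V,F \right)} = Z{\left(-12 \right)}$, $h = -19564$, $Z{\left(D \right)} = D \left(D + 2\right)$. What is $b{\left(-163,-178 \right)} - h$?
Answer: $19684$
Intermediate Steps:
$Z{\left(D \right)} = D \left(2 + D\right)$
$b{\left(V,F \right)} = 120$ ($b{\left(V,F \right)} = - 12 \left(2 - 12\right) = \left(-12\right) \left(-10\right) = 120$)
$b{\left(-163,-178 \right)} - h = 120 - -19564 = 120 + 19564 = 19684$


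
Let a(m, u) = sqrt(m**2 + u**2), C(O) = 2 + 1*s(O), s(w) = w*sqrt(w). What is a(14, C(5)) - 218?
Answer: -218 + sqrt(325 + 20*sqrt(5)) ≈ -198.77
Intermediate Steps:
s(w) = w**(3/2)
C(O) = 2 + O**(3/2) (C(O) = 2 + 1*O**(3/2) = 2 + O**(3/2))
a(14, C(5)) - 218 = sqrt(14**2 + (2 + 5**(3/2))**2) - 218 = sqrt(196 + (2 + 5*sqrt(5))**2) - 218 = -218 + sqrt(196 + (2 + 5*sqrt(5))**2)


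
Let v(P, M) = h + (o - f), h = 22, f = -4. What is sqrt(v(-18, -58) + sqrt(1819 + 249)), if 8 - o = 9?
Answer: sqrt(25 + 2*sqrt(517)) ≈ 8.3950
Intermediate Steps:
o = -1 (o = 8 - 1*9 = 8 - 9 = -1)
v(P, M) = 25 (v(P, M) = 22 + (-1 - 1*(-4)) = 22 + (-1 + 4) = 22 + 3 = 25)
sqrt(v(-18, -58) + sqrt(1819 + 249)) = sqrt(25 + sqrt(1819 + 249)) = sqrt(25 + sqrt(2068)) = sqrt(25 + 2*sqrt(517))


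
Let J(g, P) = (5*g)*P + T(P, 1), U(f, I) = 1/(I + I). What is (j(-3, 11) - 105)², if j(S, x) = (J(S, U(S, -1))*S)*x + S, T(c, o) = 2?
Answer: 710649/4 ≈ 1.7766e+5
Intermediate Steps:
U(f, I) = 1/(2*I)
J(g, P) = 2 + 5*P*g (J(g, P) = (5*g)*P + 2 = 5*P*g + 2 = 2 + 5*P*g)
j(S, x) = S + S*x*(2 - 5*S/2) (j(S, x) = ((2 + 5*((½)/(-1))*S)*S)*x + S = ((2 + 5*((½)*(-1))*S)*S)*x + S = ((2 + 5*(-½)*S)*S)*x + S = ((2 - 5*S/2)*S)*x + S = (S*(2 - 5*S/2))*x + S = S*x*(2 - 5*S/2) + S = S + S*x*(2 - 5*S/2))
(j(-3, 11) - 105)² = ((½)*(-3)*(2 + 11*(4 - 5*(-3))) - 105)² = ((½)*(-3)*(2 + 11*(4 + 15)) - 105)² = ((½)*(-3)*(2 + 11*19) - 105)² = ((½)*(-3)*(2 + 209) - 105)² = ((½)*(-3)*211 - 105)² = (-633/2 - 105)² = (-843/2)² = 710649/4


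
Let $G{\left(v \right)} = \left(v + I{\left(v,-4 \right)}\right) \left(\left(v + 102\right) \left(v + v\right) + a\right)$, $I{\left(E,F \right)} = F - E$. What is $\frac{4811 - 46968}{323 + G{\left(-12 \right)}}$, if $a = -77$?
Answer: $- \frac{42157}{9271} \approx -4.5472$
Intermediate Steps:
$G{\left(v \right)} = 308 - 8 v \left(102 + v\right)$ ($G{\left(v \right)} = \left(v - \left(4 + v\right)\right) \left(\left(v + 102\right) \left(v + v\right) - 77\right) = - 4 \left(\left(102 + v\right) 2 v - 77\right) = - 4 \left(2 v \left(102 + v\right) - 77\right) = - 4 \left(-77 + 2 v \left(102 + v\right)\right) = 308 - 8 v \left(102 + v\right)$)
$\frac{4811 - 46968}{323 + G{\left(-12 \right)}} = \frac{4811 - 46968}{323 - \left(-10100 + 1152\right)} = - \frac{42157}{323 + \left(308 + 9792 - 1152\right)} = - \frac{42157}{323 + 8948} = - \frac{42157}{9271}$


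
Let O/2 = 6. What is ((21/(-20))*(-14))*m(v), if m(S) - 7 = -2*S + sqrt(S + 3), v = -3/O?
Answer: 441/4 + 147*sqrt(11)/20 ≈ 134.63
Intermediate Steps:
O = 12 (O = 2*6 = 12)
v = -1/4 (v = -3/12 = -3*1/12 = -1/4 ≈ -0.25000)
m(S) = 7 + sqrt(3 + S) - 2*S (m(S) = 7 + (-2*S + sqrt(S + 3)) = 7 + (-2*S + sqrt(3 + S)) = 7 + (sqrt(3 + S) - 2*S) = 7 + sqrt(3 + S) - 2*S)
((21/(-20))*(-14))*m(v) = ((21/(-20))*(-14))*(7 + sqrt(3 - 1/4) - 2*(-1/4)) = ((21*(-1/20))*(-14))*(7 + sqrt(11/4) + 1/2) = (-21/20*(-14))*(7 + sqrt(11)/2 + 1/2) = 147*(15/2 + sqrt(11)/2)/10 = 441/4 + 147*sqrt(11)/20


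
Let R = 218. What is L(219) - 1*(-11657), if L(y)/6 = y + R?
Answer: 14279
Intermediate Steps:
L(y) = 1308 + 6*y (L(y) = 6*(y + 218) = 6*(218 + y) = 1308 + 6*y)
L(219) - 1*(-11657) = (1308 + 6*219) - 1*(-11657) = (1308 + 1314) + 11657 = 2622 + 11657 = 14279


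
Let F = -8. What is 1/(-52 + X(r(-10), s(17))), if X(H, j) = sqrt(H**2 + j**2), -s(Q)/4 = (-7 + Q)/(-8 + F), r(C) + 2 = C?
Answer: -208/10215 - 2*sqrt(601)/10215 ≈ -0.025162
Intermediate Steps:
r(C) = -2 + C
s(Q) = -7/4 + Q/4 (s(Q) = -4*(-7 + Q)/(-8 - 8) = -4*(-7 + Q)/(-16) = -4*(-7 + Q)*(-1)/16 = -4*(7/16 - Q/16) = -7/4 + Q/4)
1/(-52 + X(r(-10), s(17))) = 1/(-52 + sqrt((-2 - 10)**2 + (-7/4 + (1/4)*17)**2)) = 1/(-52 + sqrt((-12)**2 + (-7/4 + 17/4)**2)) = 1/(-52 + sqrt(144 + (5/2)**2)) = 1/(-52 + sqrt(144 + 25/4)) = 1/(-52 + sqrt(601/4)) = 1/(-52 + sqrt(601)/2)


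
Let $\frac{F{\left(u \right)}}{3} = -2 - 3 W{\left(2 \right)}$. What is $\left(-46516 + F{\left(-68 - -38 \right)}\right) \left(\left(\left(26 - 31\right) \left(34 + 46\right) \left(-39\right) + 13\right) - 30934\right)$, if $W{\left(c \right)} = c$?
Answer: $713039340$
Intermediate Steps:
$F{\left(u \right)} = -24$ ($F{\left(u \right)} = 3 \left(-2 - 6\right) = 3 \left(-8\right) = -24$)
$\left(-46516 + F{\left(-68 - -38 \right)}\right) \left(\left(\left(26 - 31\right) \left(34 + 46\right) \left(-39\right) + 13\right) - 30934\right) = \left(-46516 - 24\right) \left(\left(\left(26 - 31\right) \left(34 + 46\right) \left(-39\right) + 13\right) - 30934\right) = - 46540 \left(\left(\left(-5\right) 80 \left(-39\right) + 13\right) - 30934\right) = - 46540 \left(\left(\left(-400\right) \left(-39\right) + 13\right) - 30934\right) = - 46540 \left(\left(15600 + 13\right) - 30934\right) = - 46540 \left(15613 - 30934\right) = \left(-46540\right) \left(-15321\right) = 713039340$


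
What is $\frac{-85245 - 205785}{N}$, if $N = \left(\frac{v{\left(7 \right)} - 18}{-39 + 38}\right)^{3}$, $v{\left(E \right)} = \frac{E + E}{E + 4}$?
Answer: $- \frac{193680465}{3114752} \approx -62.182$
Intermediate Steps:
$v{\left(E \right)} = \frac{2 E}{4 + E}$
$N = \frac{6229504}{1331}$ ($N = \left(\frac{2 \cdot 7 \frac{1}{4 + 7} - 18}{-39 + 38}\right)^{3} = \left(\frac{2 \cdot 7 \cdot \frac{1}{11} - 18}{-1}\right)^{3} = \left(\left(2 \cdot 7 \cdot \frac{1}{11} - 18\right) \left(-1\right)\right)^{3} = \left(\left(\frac{14}{11} - 18\right) \left(-1\right)\right)^{3} = \left(\left(- \frac{184}{11}\right) \left(-1\right)\right)^{3} = \left(\frac{184}{11}\right)^{3} = \frac{6229504}{1331} \approx 4680.3$)
$\frac{-85245 - 205785}{N} = \frac{-85245 - 205785}{\frac{6229504}{1331}} = \left(-291030\right) \frac{1331}{6229504} = - \frac{193680465}{3114752}$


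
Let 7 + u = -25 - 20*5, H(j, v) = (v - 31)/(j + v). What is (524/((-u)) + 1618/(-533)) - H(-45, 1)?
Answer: 8873/35178 ≈ 0.25223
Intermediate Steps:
H(j, v) = (-31 + v)/(j + v)
u = -132 (u = -7 + (-25 - 20*5) = -7 + (-25 - 100) = -7 - 125 = -132)
(524/((-u)) + 1618/(-533)) - H(-45, 1) = (524/((-1*(-132))) + 1618/(-533)) - (-31 + 1)/(-45 + 1) = (524/132 + 1618*(-1/533)) - (-30)/(-44) = (524*(1/132) - 1618/533) - (-1)*(-30)/44 = (131/33 - 1618/533) - 1*15/22 = 16429/17589 - 15/22 = 8873/35178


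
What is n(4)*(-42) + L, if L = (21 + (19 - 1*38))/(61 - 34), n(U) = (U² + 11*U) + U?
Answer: -72574/27 ≈ -2687.9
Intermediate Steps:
n(U) = U² + 12*U
L = 2/27 (L = (21 + (19 - 38))/27 = (21 - 19)*(1/27) = 2*(1/27) = 2/27 ≈ 0.074074)
n(4)*(-42) + L = (4*(12 + 4))*(-42) + 2/27 = (4*16)*(-42) + 2/27 = 64*(-42) + 2/27 = -2688 + 2/27 = -72574/27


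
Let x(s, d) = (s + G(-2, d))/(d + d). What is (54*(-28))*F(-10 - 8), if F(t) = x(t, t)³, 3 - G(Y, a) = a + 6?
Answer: -7/8 ≈ -0.87500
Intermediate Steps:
G(Y, a) = -3 - a (G(Y, a) = 3 - (a + 6) = 3 - (6 + a) = 3 + (-6 - a) = -3 - a)
x(s, d) = (-3 + s - d)/(2*d) (x(s, d) = (s + (-3 - d))/(d + d) = (-3 + s - d)/((2*d)) = (-3 + s - d)*(1/(2*d)) = (-3 + s - d)/(2*d))
F(t) = -27/(8*t³) (F(t) = ((-3 + t - t)/(2*t))³ = ((½)*(-3)/t)³ = (-3/(2*t))³ = -27/(8*t³))
(54*(-28))*F(-10 - 8) = (54*(-28))*(-27/(8*(-10 - 8)³)) = -(-5103)/(-18)³ = -(-5103)*(-1)/5832 = -1512*1/1728 = -7/8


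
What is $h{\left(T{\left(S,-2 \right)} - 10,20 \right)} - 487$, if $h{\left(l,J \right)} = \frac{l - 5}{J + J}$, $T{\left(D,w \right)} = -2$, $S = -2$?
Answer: $- \frac{19497}{40} \approx -487.42$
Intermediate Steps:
$h{\left(l,J \right)} = \frac{-5 + l}{2 J}$
$h{\left(T{\left(S,-2 \right)} - 10,20 \right)} - 487 = \frac{-5 - 12}{2 \cdot 20} - 487 = \frac{1}{2} \cdot \frac{1}{20} \left(-5 - 12\right) - 487 = \frac{1}{2} \cdot \frac{1}{20} \left(-17\right) - 487 = - \frac{17}{40} - 487 = - \frac{19497}{40}$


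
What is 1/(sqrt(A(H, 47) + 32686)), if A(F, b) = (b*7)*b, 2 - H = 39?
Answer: sqrt(48149)/48149 ≈ 0.0045573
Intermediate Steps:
H = -37 (H = 2 - 1*39 = 2 - 39 = -37)
A(F, b) = 7*b**2 (A(F, b) = (7*b)*b = 7*b**2)
1/(sqrt(A(H, 47) + 32686)) = 1/(sqrt(7*47**2 + 32686)) = 1/(sqrt(7*2209 + 32686)) = 1/(sqrt(15463 + 32686)) = 1/(sqrt(48149)) = sqrt(48149)/48149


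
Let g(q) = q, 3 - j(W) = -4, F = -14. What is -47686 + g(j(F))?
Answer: -47679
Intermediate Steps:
j(W) = 7 (j(W) = 3 - 1*(-4) = 3 + 4 = 7)
-47686 + g(j(F)) = -47686 + 7 = -47679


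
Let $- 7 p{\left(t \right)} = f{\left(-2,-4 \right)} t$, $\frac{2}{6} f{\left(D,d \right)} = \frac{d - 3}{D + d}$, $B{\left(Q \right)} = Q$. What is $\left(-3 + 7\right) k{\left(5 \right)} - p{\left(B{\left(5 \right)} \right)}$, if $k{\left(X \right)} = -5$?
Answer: $- \frac{35}{2} \approx -17.5$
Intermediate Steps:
$f{\left(D,d \right)} = \frac{3 \left(-3 + d\right)}{D + d}$ ($f{\left(D,d \right)} = 3 \frac{d - 3}{D + d} = 3 \frac{-3 + d}{D + d} = \frac{3 \left(-3 + d\right)}{D + d}$)
$p{\left(t \right)} = - \frac{t}{2}$ ($p{\left(t \right)} = - \frac{\frac{3 \left(-3 - 4\right)}{-2 - 4} t}{7} = - \frac{3 \frac{1}{-6} \left(-7\right) t}{7} = - \frac{3 \left(- \frac{1}{6}\right) \left(-7\right) t}{7} = - \frac{\frac{7}{2} t}{7} = - \frac{t}{2}$)
$\left(-3 + 7\right) k{\left(5 \right)} - p{\left(B{\left(5 \right)} \right)} = \left(-3 + 7\right) \left(-5\right) - \left(- \frac{1}{2}\right) 5 = 4 \left(-5\right) - - \frac{5}{2} = -20 + \frac{5}{2} = - \frac{35}{2}$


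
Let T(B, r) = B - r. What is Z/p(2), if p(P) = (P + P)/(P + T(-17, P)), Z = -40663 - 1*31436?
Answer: 1225683/4 ≈ 3.0642e+5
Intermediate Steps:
Z = -72099 (Z = -40663 - 31436 = -72099)
p(P) = -2*P/17 (p(P) = (P + P)/(P + (-17 - P)) = (2*P)/(-17) = (2*P)*(-1/17) = -2*P/17)
Z/p(2) = -72099/((-2/17*2)) = -72099/(-4/17) = -72099*(-17/4) = 1225683/4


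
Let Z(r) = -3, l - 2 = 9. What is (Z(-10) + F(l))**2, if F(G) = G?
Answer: 64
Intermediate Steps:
l = 11 (l = 2 + 9 = 11)
(Z(-10) + F(l))**2 = (-3 + 11)**2 = 8**2 = 64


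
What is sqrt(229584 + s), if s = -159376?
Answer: 8*sqrt(1097) ≈ 264.97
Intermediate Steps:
sqrt(229584 + s) = sqrt(229584 - 159376) = sqrt(70208) = 8*sqrt(1097)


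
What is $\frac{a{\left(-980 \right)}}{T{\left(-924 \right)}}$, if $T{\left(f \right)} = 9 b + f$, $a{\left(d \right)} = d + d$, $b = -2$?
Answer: $\frac{980}{471} \approx 2.0807$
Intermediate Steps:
$a{\left(d \right)} = 2 d$
$T{\left(f \right)} = -18 + f$ ($T{\left(f \right)} = 9 \left(-2\right) + f = -18 + f$)
$\frac{a{\left(-980 \right)}}{T{\left(-924 \right)}} = \frac{2 \left(-980\right)}{-18 - 924} = - \frac{1960}{-942} = \left(-1960\right) \left(- \frac{1}{942}\right) = \frac{980}{471}$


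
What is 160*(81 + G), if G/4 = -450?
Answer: -275040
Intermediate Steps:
G = -1800 (G = 4*(-450) = -1800)
160*(81 + G) = 160*(81 - 1800) = 160*(-1719) = -275040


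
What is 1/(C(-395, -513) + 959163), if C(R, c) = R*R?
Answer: 1/1115188 ≈ 8.9671e-7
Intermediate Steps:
C(R, c) = R²
1/(C(-395, -513) + 959163) = 1/((-395)² + 959163) = 1/(156025 + 959163) = 1/1115188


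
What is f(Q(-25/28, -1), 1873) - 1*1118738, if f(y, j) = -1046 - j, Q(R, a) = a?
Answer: -1121657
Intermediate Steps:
f(Q(-25/28, -1), 1873) - 1*1118738 = (-1046 - 1*1873) - 1*1118738 = (-1046 - 1873) - 1118738 = -2919 - 1118738 = -1121657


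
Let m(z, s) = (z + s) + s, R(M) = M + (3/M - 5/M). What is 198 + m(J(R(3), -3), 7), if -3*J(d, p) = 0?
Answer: 212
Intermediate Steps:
R(M) = M - 2/M
J(d, p) = 0 (J(d, p) = -⅓*0 = 0)
m(z, s) = z + 2*s (m(z, s) = (s + z) + s = z + 2*s)
198 + m(J(R(3), -3), 7) = 198 + (0 + 2*7) = 198 + (0 + 14) = 198 + 14 = 212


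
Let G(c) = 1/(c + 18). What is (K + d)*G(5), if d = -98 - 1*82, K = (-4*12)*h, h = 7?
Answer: -516/23 ≈ -22.435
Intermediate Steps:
K = -336 (K = -4*12*7 = -48*7 = -336)
d = -180 (d = -98 - 82 = -180)
G(c) = 1/(18 + c)
(K + d)*G(5) = (-336 - 180)/(18 + 5) = -516/23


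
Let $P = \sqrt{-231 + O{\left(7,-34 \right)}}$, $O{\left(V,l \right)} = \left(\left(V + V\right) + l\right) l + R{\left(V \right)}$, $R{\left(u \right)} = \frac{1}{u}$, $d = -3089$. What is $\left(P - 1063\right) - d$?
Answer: $2026 + \frac{2 \sqrt{5502}}{7} \approx 2047.2$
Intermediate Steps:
$O{\left(V,l \right)} = \frac{1}{V} + l \left(l + 2 V\right)$ ($O{\left(V,l \right)} = \left(\left(V + V\right) + l\right) l + \frac{1}{V} = \left(2 V + l\right) l + \frac{1}{V} = \left(l + 2 V\right) l + \frac{1}{V} = l \left(l + 2 V\right) + \frac{1}{V} = \frac{1}{V} + l \left(l + 2 V\right)$)
$P = \frac{2 \sqrt{5502}}{7}$ ($P = \sqrt{-231 + \frac{1 + 7 \left(-34\right) \left(-34 + 2 \cdot 7\right)}{7}} = \sqrt{-231 + \frac{1 + 7 \left(-34\right) \left(-34 + 14\right)}{7}} = \sqrt{-231 + \frac{1 + 7 \left(-34\right) \left(-20\right)}{7}} = \sqrt{-231 + \frac{1 + 4760}{7}} = \sqrt{-231 + \frac{1}{7} \cdot 4761} = \sqrt{-231 + \frac{4761}{7}} = \sqrt{\frac{3144}{7}} = \frac{2 \sqrt{5502}}{7} \approx 21.193$)
$\left(P - 1063\right) - d = \left(\frac{2 \sqrt{5502}}{7} - 1063\right) - -3089 = \left(-1063 + \frac{2 \sqrt{5502}}{7}\right) + 3089 = 2026 + \frac{2 \sqrt{5502}}{7}$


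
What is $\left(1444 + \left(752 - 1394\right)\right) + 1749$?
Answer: $2551$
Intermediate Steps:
$\left(1444 + \left(752 - 1394\right)\right) + 1749 = \left(1444 - 642\right) + 1749 = 802 + 1749 = 2551$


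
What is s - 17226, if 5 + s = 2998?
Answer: -14233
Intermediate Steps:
s = 2993 (s = -5 + 2998 = 2993)
s - 17226 = 2993 - 17226 = -14233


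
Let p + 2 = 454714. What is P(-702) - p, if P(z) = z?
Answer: -455414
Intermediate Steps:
p = 454712 (p = -2 + 454714 = 454712)
P(-702) - p = -702 - 1*454712 = -702 - 454712 = -455414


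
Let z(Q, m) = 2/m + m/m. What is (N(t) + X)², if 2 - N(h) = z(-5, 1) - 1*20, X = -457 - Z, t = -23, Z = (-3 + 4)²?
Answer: 192721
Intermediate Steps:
z(Q, m) = 1 + 2/m (z(Q, m) = 2/m + 1 = 1 + 2/m)
Z = 1 (Z = 1² = 1)
X = -458 (X = -457 - 1*1 = -457 - 1 = -458)
N(h) = 19 (N(h) = 2 - ((2 + 1)/1 - 1*20) = 2 - (1*3 - 20) = 2 - (3 - 20) = 2 - 1*(-17) = 2 + 17 = 19)
(N(t) + X)² = (19 - 458)² = (-439)² = 192721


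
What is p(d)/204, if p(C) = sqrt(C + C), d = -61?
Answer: I*sqrt(122)/204 ≈ 0.054144*I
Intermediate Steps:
p(C) = sqrt(2)*sqrt(C) (p(C) = sqrt(2*C) = sqrt(2)*sqrt(C))
p(d)/204 = (sqrt(2)*sqrt(-61))/204 = (sqrt(2)*(I*sqrt(61)))*(1/204) = (I*sqrt(122))*(1/204) = I*sqrt(122)/204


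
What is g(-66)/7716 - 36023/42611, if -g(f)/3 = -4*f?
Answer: -25975115/27398873 ≈ -0.94804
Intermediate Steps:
g(f) = 12*f (g(f) = -(-12)*f = 12*f)
g(-66)/7716 - 36023/42611 = (12*(-66))/7716 - 36023/42611 = -792*1/7716 - 36023*1/42611 = -66/643 - 36023/42611 = -25975115/27398873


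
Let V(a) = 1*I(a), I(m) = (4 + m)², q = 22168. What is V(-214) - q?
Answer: 21932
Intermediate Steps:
V(a) = (4 + a)² (V(a) = 1*(4 + a)² = (4 + a)²)
V(-214) - q = (4 - 214)² - 1*22168 = (-210)² - 22168 = 44100 - 22168 = 21932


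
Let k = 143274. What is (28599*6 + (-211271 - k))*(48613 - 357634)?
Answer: 56535700971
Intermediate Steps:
(28599*6 + (-211271 - k))*(48613 - 357634) = (28599*6 + (-211271 - 1*143274))*(48613 - 357634) = (171594 + (-211271 - 143274))*(-309021) = (171594 - 354545)*(-309021) = -182951*(-309021) = 56535700971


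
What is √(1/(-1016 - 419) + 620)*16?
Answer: 16*√1276718065/1435 ≈ 398.40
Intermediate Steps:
√(1/(-1016 - 419) + 620)*16 = √(1/(-1435) + 620)*16 = √(-1/1435 + 620)*16 = √(889699/1435)*16 = (√1276718065/1435)*16 = 16*√1276718065/1435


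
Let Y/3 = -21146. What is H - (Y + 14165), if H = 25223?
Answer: 74496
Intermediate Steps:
Y = -63438 (Y = 3*(-21146) = -63438)
H - (Y + 14165) = 25223 - (-63438 + 14165) = 25223 - 1*(-49273) = 25223 + 49273 = 74496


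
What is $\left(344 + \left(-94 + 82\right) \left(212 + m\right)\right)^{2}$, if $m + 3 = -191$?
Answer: $16384$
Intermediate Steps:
$m = -194$ ($m = -3 - 191 = -194$)
$\left(344 + \left(-94 + 82\right) \left(212 + m\right)\right)^{2} = \left(344 + \left(-94 + 82\right) \left(212 - 194\right)\right)^{2} = \left(344 - 216\right)^{2} = 128^{2} = 16384$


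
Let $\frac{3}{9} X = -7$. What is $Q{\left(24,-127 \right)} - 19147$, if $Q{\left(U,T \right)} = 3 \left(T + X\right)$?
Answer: $-19591$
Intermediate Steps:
$X = -21$ ($X = 3 \left(-7\right) = -21$)
$Q{\left(U,T \right)} = -63 + 3 T$ ($Q{\left(U,T \right)} = 3 \left(T - 21\right) = 3 \left(-21 + T\right) = -63 + 3 T$)
$Q{\left(24,-127 \right)} - 19147 = \left(-63 + 3 \left(-127\right)\right) - 19147 = \left(-63 - 381\right) - 19147 = -444 - 19147 = -19591$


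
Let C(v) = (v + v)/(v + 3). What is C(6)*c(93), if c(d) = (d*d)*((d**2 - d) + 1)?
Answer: 98679324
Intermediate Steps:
c(d) = d**2*(1 + d**2 - d)
C(v) = 2*v/(3 + v) (C(v) = (2*v)/(3 + v) = 2*v/(3 + v))
C(6)*c(93) = (2*6/(3 + 6))*(93**2*(1 + 93**2 - 1*93)) = (2*6/9)*(8649*(1 + 8649 - 93)) = (2*6*(1/9))*(8649*8557) = (4/3)*74009493 = 98679324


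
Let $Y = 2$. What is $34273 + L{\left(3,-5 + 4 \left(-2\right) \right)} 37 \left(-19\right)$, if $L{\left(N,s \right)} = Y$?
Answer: $32867$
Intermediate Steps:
$L{\left(N,s \right)} = 2$
$34273 + L{\left(3,-5 + 4 \left(-2\right) \right)} 37 \left(-19\right) = 34273 + 2 \cdot 37 \left(-19\right) = 34273 + 74 \left(-19\right) = 34273 - 1406 = 32867$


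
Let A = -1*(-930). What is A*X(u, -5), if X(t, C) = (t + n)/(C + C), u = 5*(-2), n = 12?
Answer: -186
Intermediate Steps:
A = 930
u = -10
X(t, C) = (12 + t)/(2*C) (X(t, C) = (t + 12)/(C + C) = (12 + t)/((2*C)) = (12 + t)*(1/(2*C)) = (12 + t)/(2*C))
A*X(u, -5) = 930*((½)*(12 - 10)/(-5)) = 930*((½)*(-⅕)*2) = 930*(-⅕) = -186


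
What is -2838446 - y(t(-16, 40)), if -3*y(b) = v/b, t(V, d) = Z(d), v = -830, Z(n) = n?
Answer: -34061435/12 ≈ -2.8385e+6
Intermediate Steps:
t(V, d) = d
y(b) = 830/(3*b) (y(b) = -(-830)/(3*b) = 830/(3*b))
-2838446 - y(t(-16, 40)) = -2838446 - 830/(3*40) = -2838446 - 1*83/12 = -2838446 - 83/12 = -34061435/12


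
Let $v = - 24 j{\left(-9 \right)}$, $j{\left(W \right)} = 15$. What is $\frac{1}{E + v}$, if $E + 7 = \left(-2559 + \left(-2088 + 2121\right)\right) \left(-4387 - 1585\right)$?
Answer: $\frac{1}{15084905} \approx 6.6291 \cdot 10^{-8}$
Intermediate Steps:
$E = 15085265$ ($E = -7 + \left(-2559 + \left(-2088 + 2121\right)\right) \left(-4387 - 1585\right) = -7 + \left(-2559 + 33\right) \left(-5972\right) = -7 - -15085272 = -7 + 15085272 = 15085265$)
$v = -360$ ($v = \left(-24\right) 15 = -360$)
$\frac{1}{E + v} = \frac{1}{15085265 - 360} = \frac{1}{15084905}$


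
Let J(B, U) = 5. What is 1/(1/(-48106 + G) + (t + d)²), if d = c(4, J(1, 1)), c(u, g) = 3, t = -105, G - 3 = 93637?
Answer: 45534/473735737 ≈ 9.6117e-5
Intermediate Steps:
G = 93640 (G = 3 + 93637 = 93640)
d = 3
1/(1/(-48106 + G) + (t + d)²) = 1/(1/(-48106 + 93640) + (-105 + 3)²) = 1/(1/45534 + (-102)²) = 1/(1/45534 + 10404) = 1/(473735737/45534) = 45534/473735737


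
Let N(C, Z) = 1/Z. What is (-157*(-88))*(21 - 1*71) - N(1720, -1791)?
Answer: -1237222799/1791 ≈ -6.9080e+5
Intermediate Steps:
(-157*(-88))*(21 - 1*71) - N(1720, -1791) = (-157*(-88))*(21 - 1*71) - 1/(-1791) = 13816*(21 - 71) - 1*(-1/1791) = 13816*(-50) + 1/1791 = -690800 + 1/1791 = -1237222799/1791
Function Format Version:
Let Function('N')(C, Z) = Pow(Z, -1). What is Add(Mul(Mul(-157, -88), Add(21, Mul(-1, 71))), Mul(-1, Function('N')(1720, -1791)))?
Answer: Rational(-1237222799, 1791) ≈ -6.9080e+5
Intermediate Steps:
Add(Mul(Mul(-157, -88), Add(21, Mul(-1, 71))), Mul(-1, Function('N')(1720, -1791))) = Add(Mul(Mul(-157, -88), Add(21, Mul(-1, 71))), Mul(-1, Pow(-1791, -1))) = Add(Mul(13816, Add(21, -71)), Mul(-1, Rational(-1, 1791))) = Add(Mul(13816, -50), Rational(1, 1791)) = Add(-690800, Rational(1, 1791)) = Rational(-1237222799, 1791)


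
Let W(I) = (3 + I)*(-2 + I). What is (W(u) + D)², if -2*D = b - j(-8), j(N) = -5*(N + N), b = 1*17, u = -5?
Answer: 8281/4 ≈ 2070.3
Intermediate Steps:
b = 17
j(N) = -10*N
W(I) = (-2 + I)*(3 + I)
D = 63/2 (D = -(17 - (-10)*(-8))/2 = -(17 - 1*80)/2 = -(17 - 80)/2 = -½*(-63) = 63/2 ≈ 31.500)
(W(u) + D)² = ((-6 - 5 + (-5)²) + 63/2)² = ((-6 - 5 + 25) + 63/2)² = (14 + 63/2)² = (91/2)² = 8281/4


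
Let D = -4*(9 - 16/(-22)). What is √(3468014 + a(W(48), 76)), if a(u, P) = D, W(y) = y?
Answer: √419624986/11 ≈ 1862.3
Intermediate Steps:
D = -428/11 (D = -4*(9 - 16*(-1/22)) = -4*(9 + 8/11) = -4*107/11 = -428/11 ≈ -38.909)
a(u, P) = -428/11
√(3468014 + a(W(48), 76)) = √(3468014 - 428/11) = √(38147726/11) = √419624986/11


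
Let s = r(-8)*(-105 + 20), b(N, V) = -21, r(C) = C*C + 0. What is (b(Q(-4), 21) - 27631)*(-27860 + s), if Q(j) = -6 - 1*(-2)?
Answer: 920811600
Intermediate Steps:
Q(j) = -4 (Q(j) = -6 + 2 = -4)
r(C) = C**2 (r(C) = C**2 + 0 = C**2)
s = -5440 (s = (-8)**2*(-105 + 20) = 64*(-85) = -5440)
(b(Q(-4), 21) - 27631)*(-27860 + s) = (-21 - 27631)*(-27860 - 5440) = -27652*(-33300) = 920811600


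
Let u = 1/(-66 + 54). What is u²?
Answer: 1/144 ≈ 0.0069444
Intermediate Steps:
u = -1/12 (u = 1/(-12) = -1/12 ≈ -0.083333)
u² = (-1/12)² = 1/144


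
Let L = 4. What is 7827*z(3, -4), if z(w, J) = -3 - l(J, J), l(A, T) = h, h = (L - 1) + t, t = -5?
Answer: -7827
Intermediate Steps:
h = -2 (h = (4 - 1) - 5 = 3 - 5 = -2)
l(A, T) = -2
z(w, J) = -1 (z(w, J) = -3 - 1*(-2) = -3 + 2 = -1)
7827*z(3, -4) = 7827*(-1) = -7827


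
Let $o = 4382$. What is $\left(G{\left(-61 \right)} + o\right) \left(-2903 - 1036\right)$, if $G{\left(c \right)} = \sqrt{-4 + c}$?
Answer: $-17260698 - 3939 i \sqrt{65} \approx -1.7261 \cdot 10^{7} - 31757.0 i$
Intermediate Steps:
$\left(G{\left(-61 \right)} + o\right) \left(-2903 - 1036\right) = \left(\sqrt{-4 - 61} + 4382\right) \left(-2903 - 1036\right) = \left(\sqrt{-65} + 4382\right) \left(-3939\right) = \left(i \sqrt{65} + 4382\right) \left(-3939\right) = \left(4382 + i \sqrt{65}\right) \left(-3939\right) = -17260698 - 3939 i \sqrt{65}$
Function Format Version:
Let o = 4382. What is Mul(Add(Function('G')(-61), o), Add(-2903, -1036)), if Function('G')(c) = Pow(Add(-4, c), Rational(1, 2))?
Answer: Add(-17260698, Mul(-3939, I, Pow(65, Rational(1, 2)))) ≈ Add(-1.7261e+7, Mul(-31757., I))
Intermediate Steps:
Mul(Add(Function('G')(-61), o), Add(-2903, -1036)) = Mul(Add(Pow(Add(-4, -61), Rational(1, 2)), 4382), Add(-2903, -1036)) = Mul(Add(Pow(-65, Rational(1, 2)), 4382), -3939) = Mul(Add(Mul(I, Pow(65, Rational(1, 2))), 4382), -3939) = Mul(Add(4382, Mul(I, Pow(65, Rational(1, 2)))), -3939) = Add(-17260698, Mul(-3939, I, Pow(65, Rational(1, 2))))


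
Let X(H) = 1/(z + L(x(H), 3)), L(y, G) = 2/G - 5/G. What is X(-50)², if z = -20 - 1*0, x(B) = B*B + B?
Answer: 1/441 ≈ 0.0022676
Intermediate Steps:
x(B) = B + B² (x(B) = B² + B = B + B²)
z = -20 (z = -20 + 0 = -20)
L(y, G) = -3/G
X(H) = -1/21 (X(H) = 1/(-20 - 3/3) = 1/(-20 - 3*⅓) = 1/(-20 - 1) = 1/(-21) = -1/21)
X(-50)² = (-1/21)² = 1/441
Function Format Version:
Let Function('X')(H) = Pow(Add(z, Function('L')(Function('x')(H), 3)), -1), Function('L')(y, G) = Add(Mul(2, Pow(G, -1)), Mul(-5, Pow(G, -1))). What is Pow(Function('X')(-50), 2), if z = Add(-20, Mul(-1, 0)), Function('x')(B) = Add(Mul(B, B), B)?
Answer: Rational(1, 441) ≈ 0.0022676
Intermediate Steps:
Function('x')(B) = Add(B, Pow(B, 2)) (Function('x')(B) = Add(Pow(B, 2), B) = Add(B, Pow(B, 2)))
z = -20 (z = Add(-20, 0) = -20)
Function('L')(y, G) = Mul(-3, Pow(G, -1))
Function('X')(H) = Rational(-1, 21) (Function('X')(H) = Pow(Add(-20, Mul(-3, Pow(3, -1))), -1) = Pow(Add(-20, Mul(-3, Rational(1, 3))), -1) = Pow(Add(-20, -1), -1) = Pow(-21, -1) = Rational(-1, 21))
Pow(Function('X')(-50), 2) = Pow(Rational(-1, 21), 2) = Rational(1, 441)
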